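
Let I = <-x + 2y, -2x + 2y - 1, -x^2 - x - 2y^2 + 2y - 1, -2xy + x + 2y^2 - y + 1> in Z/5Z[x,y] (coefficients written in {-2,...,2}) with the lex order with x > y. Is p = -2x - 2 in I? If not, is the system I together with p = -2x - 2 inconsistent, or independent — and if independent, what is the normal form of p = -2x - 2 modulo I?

-2x - 2 lies in I (it reduces to 0).

First compute the reduced Gröbner basis of I by Buchberger's algorithm.
f_1 = -x + 2y, LT = x.
f_2 = -2x + 2y - 1, LT = x.
f_3 = -x^2 - x - 2y^2 + 2y - 1, LT = x^2.
f_4 = -2xy + x + 2y^2 - y + 1, LT = xy.

S(f_1,f_2): lcm = x. S = -y + 2.
  reduce S modulo (f_1, f_2, f_3, f_4):
  remainder -y + 2 ≠ 0; add h_5 = -y + 2 to the basis.

The other S-polynomials (S(f_1,f_3), S(f_1,f_4), S(f_2,f_3), S(f_2,f_4), S(f_3,f_4), S(f_1,h_5), S(f_2,h_5), S(f_3,h_5), S(f_4,h_5)) all reduce to 0 modulo the current basis, so we have a Gröbner basis.
Inter-reduce: drop elements whose leading term is divisible by another's, tail-reduce, and make monic.
Reduced Gröbner basis: {x + 1, y - 2}.
Label its elements g_1 = x + 1, g_2 = y - 2.

Reduce p = -2x - 2 modulo G:
  leading term x: subtract (-2)·g_1 from -2x - 2 → 0
  normal form = 0.
Since the normal form is 0, p ∈ I.

Ideal membership is decidable via reduction modulo a Gröbner basis.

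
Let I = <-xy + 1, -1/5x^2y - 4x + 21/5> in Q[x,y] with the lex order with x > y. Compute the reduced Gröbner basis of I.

G = {x - 1, y - 1}

The reduced Gröbner basis is the canonical form of the ideal for this ordering.

f_1 = -xy + 1, LT = xy.
f_2 = -1/5x^2y - 4x + 21/5, LT = x^2y.

S(f_1,f_2): lcm = x^2y. S = -21x + 21.
  leading term x: no divisor's leading term divides it; move -21x to the remainder.
  leading term 1: no divisor's leading term divides it; move 21 to the remainder.
  remainder -21x + 21 ≠ 0; add g_3 = -21x + 21 to the basis.

S(f_1,g_3): lcm = xy. S = y - 1.
  leading term y: no divisor's leading term divides it; move y to the remainder.
  leading term 1: no divisor's leading term divides it; move -1 to the remainder.
  remainder y - 1 ≠ 0; add g_4 = y - 1 to the basis.

The other S-polynomials (S(f_2,g_3), S(f_1,g_4), S(f_2,g_4), S(g_3,g_4)) all reduce to 0 modulo the current basis, so we have a Gröbner basis.
Inter-reduce: drop elements whose leading term is divisible by another's, tail-reduce, and make monic.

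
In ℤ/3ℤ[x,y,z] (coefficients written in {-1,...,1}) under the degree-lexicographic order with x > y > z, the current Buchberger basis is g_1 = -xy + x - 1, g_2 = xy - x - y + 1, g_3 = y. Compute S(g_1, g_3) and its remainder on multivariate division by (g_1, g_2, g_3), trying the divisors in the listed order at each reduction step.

lcm(LM(g_1), LM(g_3)) = xy.
S = (lcm/LT(g_1))·g_1 − (lcm/LT(g_3))·g_3 = -x + 1.
Reduce S modulo (g_1, g_2, g_3) in that order:
  leading term x: no divisor's leading term divides it; move -x to the remainder.
  leading term 1: no divisor's leading term divides it; move 1 to the remainder.
The remainder -x + 1 is nonzero, so it would be added as the next basis element.
This is the inner loop of Buchberger's algorithm — each nonzero remainder becomes a new basis element.

S(g_1, g_3) = -x + 1; remainder on division = -x + 1.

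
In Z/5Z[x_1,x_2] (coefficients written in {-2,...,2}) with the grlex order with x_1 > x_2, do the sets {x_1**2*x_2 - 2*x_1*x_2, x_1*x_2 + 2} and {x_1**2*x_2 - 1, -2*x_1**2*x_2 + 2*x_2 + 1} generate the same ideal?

No, the ideals differ.

Two ideals are equal iff their reduced Gröbner bases coincide (the reduced basis is unique for a fixed ordering).
Buchberger on the first generating set:
f_1 = x_1**2*x_2 - 2*x_1*x_2, LT = x_1**2*x_2.
f_2 = x_1*x_2 + 2, LT = x_1*x_2.

S(f_1,f_2): lcm = x_1**2*x_2. S = -2*x_1*x_2 - 2*x_1.
  leading term x_1*x_2: subtract (-2)·f_2 from -2*x_1*x_2 - 2*x_1 → -2*x_1 - 1
  leading term x_1: no divisor's leading term divides it; move -2*x_1 to the remainder.
  leading term 1: no divisor's leading term divides it; move -1 to the remainder.
  remainder -2*x_1 - 1 ≠ 0; add g_3 = -2*x_1 - 1 to the basis.

S(f_2,g_3): lcm = x_1*x_2. S = 2*x_2 + 2.
  leading term x_2: no divisor's leading term divides it; move 2*x_2 to the remainder.
  leading term 1: no divisor's leading term divides it; move 2 to the remainder.
  remainder 2*x_2 + 2 ≠ 0; add g_4 = 2*x_2 + 2 to the basis.

The other S-polynomials (S(f_1,g_3), S(f_1,g_4), S(f_2,g_4), S(g_3,g_4)) all reduce to 0 modulo the current basis, so we have a Gröbner basis.
Inter-reduce: drop elements whose leading term is divisible by another's, tail-reduce, and make monic.
Reduced Gröbner basis: {x_1 - 2, x_2 + 1}.

Buchberger on the second generating set:
h_1 = x_1**2*x_2 - 1, LT = x_1**2*x_2.
h_2 = -2*x_1**2*x_2 + 2*x_2 + 1, LT = x_1**2*x_2.

S(h_1,h_2): lcm = x_1**2*x_2. S = x_2 + 2.
  leading term x_2: no divisor's leading term divides it; move x_2 to the remainder.
  leading term 1: no divisor's leading term divides it; move 2 to the remainder.
  remainder x_2 + 2 ≠ 0; add k_3 = x_2 + 2 to the basis.

S(h_1,k_3): lcm = x_1**2*x_2. S = -2*x_1**2 - 1.
  leading term x_1**2: no divisor's leading term divides it; move -2*x_1**2 to the remainder.
  leading term 1: no divisor's leading term divides it; move -1 to the remainder.
  remainder -2*x_1**2 - 1 ≠ 0; add k_4 = -2*x_1**2 - 1 to the basis.

The other S-polynomials (S(h_2,k_3), S(h_1,k_4), S(h_2,k_4), S(k_3,k_4)) all reduce to 0 modulo the current basis, so we have a Gröbner basis.
Inter-reduce: drop elements whose leading term is divisible by another's, tail-reduce, and make monic.
Reduced Gröbner basis: {x_1**2 - 2, x_2 + 2}.

Since the reduced bases disagree, the two ideals are not the same.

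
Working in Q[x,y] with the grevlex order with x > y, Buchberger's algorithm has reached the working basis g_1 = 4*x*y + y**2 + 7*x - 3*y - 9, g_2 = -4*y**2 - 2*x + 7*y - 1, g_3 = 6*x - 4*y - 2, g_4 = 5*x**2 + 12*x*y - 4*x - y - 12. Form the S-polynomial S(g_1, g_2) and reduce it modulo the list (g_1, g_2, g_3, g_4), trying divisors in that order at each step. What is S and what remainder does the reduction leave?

lcm(LM(g_1), LM(g_2)) = x*y**2.
S = (lcm/LT(g_1))·g_1 − (lcm/LT(g_2))·g_2 = 1/4*y**3 - 1/2*x**2 + 7/2*x*y - 3/4*y**2 - 1/4*x - 9/4*y.
Reduce S modulo (g_1, g_2, g_3, g_4) in that order:
  leading term y**3: subtract (-1/16*y)·g_2 from 1/4*y**3 - 1/2*x**2 + 7/2*x*y - 3/4*y**2 - 1/4*x - 9/4*y → -1/2*x**2 + 27/8*x*y - 5/16*y**2 - 1/4*x - 37/16*y
  leading term x**2: subtract (-1/12*x)·g_3 from -1/2*x**2 + 27/8*x*y - 5/16*y**2 - 1/4*x - 37/16*y → 73/24*x*y - 5/16*y**2 - 5/12*x - 37/16*y
  leading term x*y: subtract (73/96)·g_1 from 73/24*x*y - 5/16*y**2 - 5/12*x - 37/16*y → -103/96*y**2 - 551/96*x - 1/32*y + 219/32
  leading term y**2: subtract (103/384)·g_2 from -103/96*y**2 - 551/96*x - 1/32*y + 219/32 → -333/64*x - 733/384*y + 2731/384
  leading term x: subtract (-111/128)·g_3 from -333/64*x - 733/384*y + 2731/384 → -2065/384*y + 2065/384
  leading term y: no divisor's leading term divides it; move -2065/384*y to the remainder.
  leading term 1: no divisor's leading term divides it; move 2065/384 to the remainder.
The remainder -2065/384*y + 2065/384 is nonzero, so it would be added as the next basis element.
This is the inner loop of Buchberger's algorithm — each nonzero remainder becomes a new basis element.

S(g_1, g_2) = 1/4*y**3 - 1/2*x**2 + 7/2*x*y - 3/4*y**2 - 1/4*x - 9/4*y; remainder on division = -2065/384*y + 2065/384.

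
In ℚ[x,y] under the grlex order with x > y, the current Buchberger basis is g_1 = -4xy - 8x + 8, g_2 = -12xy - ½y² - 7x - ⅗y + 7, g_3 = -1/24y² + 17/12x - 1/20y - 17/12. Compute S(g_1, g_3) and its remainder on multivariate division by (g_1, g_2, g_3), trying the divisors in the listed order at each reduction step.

lcm(LM(g_1), LM(g_3)) = xy².
S = (lcm/LT(g_1))·g_1 − (lcm/LT(g_3))·g_3 = 34x² + ⅘xy - 34x - 2y.
Reduce S modulo (g_1, g_2, g_3) in that order:
  leading term x²: no divisor's leading term divides it; move 34x² to the remainder.
  leading term xy: subtract (-⅕)·g_1 from ⅘xy - 34x - 2y → -178/5x - 2y + 8/5
  leading term x: no divisor's leading term divides it; move -178/5x to the remainder.
  leading term y: no divisor's leading term divides it; move -2y to the remainder.
  leading term 1: no divisor's leading term divides it; move 8/5 to the remainder.
The remainder 34x² - 178/5x - 2y + 8/5 is nonzero, so it would be added as the next basis element.

S(g_1, g_3) = 34x² + ⅘xy - 34x - 2y; remainder on division = 34x² - 178/5x - 2y + 8/5.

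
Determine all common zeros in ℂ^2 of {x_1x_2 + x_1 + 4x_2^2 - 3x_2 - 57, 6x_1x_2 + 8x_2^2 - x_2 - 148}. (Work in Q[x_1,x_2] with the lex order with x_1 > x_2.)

{(1, 4), (355/24 + 7*sqrt(3889)/24, -39/32 + sqrt(3889)/32), (355/24 - 7*sqrt(3889)/24, -sqrt(3889)/32 - 39/32)}

Compute a lex Gröbner basis by Buchberger's algorithm.
f_1 = x_1x_2 + x_1 + 4x_2^2 - 3x_2 - 57, LT = x_1x_2.
f_2 = 6x_1x_2 + 8x_2^2 - x_2 - 148, LT = x_1x_2.

S(f_1,f_2): lcm = x_1x_2. S = x_1 + 8/3x_2^2 - 17/6x_2 - 97/3.
  leading term x_1: no divisor's leading term divides it; move x_1 to the remainder.
  leading term x_2^2: no divisor's leading term divides it; move 8/3x_2^2 to the remainder.
  leading term x_2: no divisor's leading term divides it; move -17/6x_2 to the remainder.
  leading term 1: no divisor's leading term divides it; move -97/3 to the remainder.
  remainder x_1 + 8/3x_2^2 - 17/6x_2 - 97/3 ≠ 0; add h_3 = x_1 + 8/3x_2^2 - 17/6x_2 - 97/3 to the basis.

S(f_1,h_3): lcm = x_1x_2. S = x_1 - 8/3x_2^3 + 41/6x_2^2 + 88/3x_2 - 57.
  leading term x_1: subtract (1)·h_3 from x_1 - 8/3x_2^3 + 41/6x_2^2 + 88/3x_2 - 57 → -8/3x_2^3 + 25/6x_2^2 + 193/6x_2 - 74/3
  leading term x_2^3: no divisor's leading term divides it; move -8/3x_2^3 to the remainder.
  leading term x_2^2: no divisor's leading term divides it; move 25/6x_2^2 to the remainder.
  leading term x_2: no divisor's leading term divides it; move 193/6x_2 to the remainder.
  leading term 1: no divisor's leading term divides it; move -74/3 to the remainder.
  remainder -8/3x_2^3 + 25/6x_2^2 + 193/6x_2 - 74/3 ≠ 0; add h_4 = -8/3x_2^3 + 25/6x_2^2 + 193/6x_2 - 74/3 to the basis.

The other S-polynomials (S(f_2,h_3), S(f_1,h_4), S(f_2,h_4), S(h_3,h_4)) all reduce to 0 modulo the current basis, so we have a Gröbner basis.
Inter-reduce: drop elements whose leading term is divisible by another's, tail-reduce, and make monic.
Reduced Gröbner basis: {x_1 + 8/3x_2^2 - 17/6x_2 - 97/3, x_2^3 - 25/16x_2^2 - 193/16x_2 + 37/4}.

Elimination: the polynomial x_2^3 - 25/16x_2^2 - 193/16x_2 + 37/4 lies in the elimination ideal for x_2, so x_2 ∈ {4, -39/32 + sqrt(3889)/32, -sqrt(3889)/32 - 39/32}. For each such x_2, the remaining basis elements (now univariate) give the rest of the solution.
  x_2 = 4: the earlier basis element becomes x_1 - 1 = 0, giving x_1 = 1 — point (1, 4).
  x_2 = -39/32 + sqrt(3889)/32: the earlier basis element becomes x_1 - 7*sqrt(3889)/24 - 355/24 = 0, giving x_1 = 355/24 + 7*sqrt(3889)/24 — point (355/24 + 7*sqrt(3889)/24, -39/32 + sqrt(3889)/32).
  x_2 = -sqrt(3889)/32 - 39/32: the earlier basis element becomes x_1 - 355/24 + 7*sqrt(3889)/24 = 0, giving x_1 = 355/24 - 7*sqrt(3889)/24 — point (355/24 - 7*sqrt(3889)/24, -sqrt(3889)/32 - 39/32).
Each listed point satisfies every original equation (direct substitution).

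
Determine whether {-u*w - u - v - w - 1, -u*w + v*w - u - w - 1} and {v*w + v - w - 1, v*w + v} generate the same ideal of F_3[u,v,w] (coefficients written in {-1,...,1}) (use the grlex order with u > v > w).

No, the ideals differ.

Since reduced Gröbner bases are canonical representatives of ideals under a given ordering, it suffices to compute and compare them.
Buchberger on the first generating set:
f_1 = -u*w - u - v - w - 1, LT = u*w.
f_2 = -u*w + v*w - u - w - 1, LT = u*w.

S(f_1,f_2): lcm = u*w. S = v*w + v.
  reduce S modulo (f_1, f_2):
  remainder v*w + v ≠ 0; add g_3 = v*w + v to the basis.

S(f_1,g_3): lcm = u*v*w. S = v**2 + v*w + v.
  reduce S modulo (f_1, f_2, g_3):
  remainder v**2 ≠ 0; add g_4 = v**2 to the basis.

The other S-polynomials (S(f_2,g_3), S(f_1,g_4), S(f_2,g_4), S(g_3,g_4)) all reduce to 0 modulo the current basis, so we have a Gröbner basis.
Inter-reduce: drop elements whose leading term is divisible by another's, tail-reduce, and make monic.
Reduced Gröbner basis: {u*w + u + v + w + 1, v**2, v*w + v}.

Buchberger on the second generating set:
h_1 = v*w + v - w - 1, LT = v*w.
h_2 = v*w + v, LT = v*w.

S(h_1,h_2): lcm = v*w. S = -w - 1.
  reduce S modulo (h_1, h_2):
  remainder -w - 1 ≠ 0; add k_3 = -w - 1 to the basis.

The other S-polynomials (S(h_1,k_3), S(h_2,k_3)) all reduce to 0 modulo the current basis, so we have a Gröbner basis.
Inter-reduce: drop elements whose leading term is divisible by another's, tail-reduce, and make monic.
Reduced Gröbner basis: {w + 1}.

Since the reduced bases disagree, the two ideals are not the same.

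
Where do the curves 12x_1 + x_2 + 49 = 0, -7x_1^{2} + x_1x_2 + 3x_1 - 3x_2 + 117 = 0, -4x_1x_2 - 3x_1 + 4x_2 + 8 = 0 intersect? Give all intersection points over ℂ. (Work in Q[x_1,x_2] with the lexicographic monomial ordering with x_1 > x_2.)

Compute a lex Gröbner basis by Buchberger's algorithm.
f_1 = 12x_1 + x_2 + 49, LT = x_1.
f_2 = -7x_1^{2} + x_1x_2 + 3x_1 - 3x_2 + 117, LT = x_1^{2}.
f_3 = -4x_1x_2 - 3x_1 + 4x_2 + 8, LT = x_1x_2.

S(f_1,f_2): lcm = x_1^{2}. S = \tfrac{19}{84}x_1x_2 + \tfrac{379}{84}x_1 - \tfrac{3}{7}x_2 + \tfrac{117}{7}.
  leading term x_1x_2: subtract (\tfrac{19}{1008}x_2)·f_1 from \tfrac{19}{84}x_1x_2 + \tfrac{379}{84}x_1 - \tfrac{3}{7}x_2 + \tfrac{117}{7} → \tfrac{379}{84}x_1 - \tfrac{19}{1008}x_2^{2} - \tfrac{1363}{1008}x_2 + \tfrac{117}{7}
  leading term x_1: subtract (\tfrac{379}{1008})·f_1 from \tfrac{379}{84}x_1 - \tfrac{19}{1008}x_2^{2} - \tfrac{1363}{1008}x_2 + \tfrac{117}{7} → -\tfrac{19}{1008}x_2^{2} - \tfrac{871}{504}x_2 - \tfrac{1723}{1008}
  leading term x_2^{2}: no divisor's leading term divides it; move -\tfrac{19}{1008}x_2^{2} to the remainder.
  leading term x_2: no divisor's leading term divides it; move -\tfrac{871}{504}x_2 to the remainder.
  leading term 1: no divisor's leading term divides it; move -\tfrac{1723}{1008} to the remainder.
  remainder -\tfrac{19}{1008}x_2^{2} - \tfrac{871}{504}x_2 - \tfrac{1723}{1008} ≠ 0; add h_4 = -\tfrac{19}{1008}x_2^{2} - \tfrac{871}{504}x_2 - \tfrac{1723}{1008} to the basis.

S(f_1,f_3): lcm = x_1x_2. S = -\tfrac{3}{4}x_1 + \tfrac{1}{12}x_2^{2} + \tfrac{61}{12}x_2 + 2.
  leading term x_1: subtract (-\tfrac{1}{16})·f_1 from -\tfrac{3}{4}x_1 + \tfrac{1}{12}x_2^{2} + \tfrac{61}{12}x_2 + 2 → \tfrac{1}{12}x_2^{2} + \tfrac{247}{48}x_2 + \tfrac{81}{16}
  leading term x_2^{2}: subtract (-\tfrac{84}{19})·h_4 from \tfrac{1}{12}x_2^{2} + \tfrac{247}{48}x_2 + \tfrac{81}{16} → -\tfrac{2275}{912}x_2 - \tfrac{2275}{912}
  leading term x_2: no divisor's leading term divides it; move -\tfrac{2275}{912}x_2 to the remainder.
  leading term 1: no divisor's leading term divides it; move -\tfrac{2275}{912} to the remainder.
  remainder -\tfrac{2275}{912}x_2 - \tfrac{2275}{912} ≠ 0; add h_5 = -\tfrac{2275}{912}x_2 - \tfrac{2275}{912} to the basis.

S(f_2,f_3): lcm = x_1^{2}x_2. S = -\tfrac{3}{4}x_1^{2} - \tfrac{1}{7}x_1x_2^{2} + \tfrac{4}{7}x_1x_2 + 2x_1 + \tfrac{3}{7}x_2^{2} - \tfrac{117}{7}x_2.
  leading term x_1^{2}: subtract (-\tfrac{1}{16}x_1)·f_1 from -\tfrac{3}{4}x_1^{2} - \tfrac{1}{7}x_1x_2^{2} + \tfrac{4}{7}x_1x_2 + 2x_1 + \tfrac{3}{7}x_2^{2} - \tfrac{117}{7}x_2 → -\tfrac{1}{7}x_1x_2^{2} + \tfrac{71}{112}x_1x_2 + \tfrac{81}{16}x_1 + \tfrac{3}{7}x_2^{2} - \tfrac{117}{7}x_2
  leading term x_1x_2^{2}: subtract (-\tfrac{1}{84}x_2^{2})·f_1 from -\tfrac{1}{7}x_1x_2^{2} + \tfrac{71}{112}x_1x_2 + \tfrac{81}{16}x_1 + \tfrac{3}{7}x_2^{2} - \tfrac{117}{7}x_2 → \tfrac{71}{112}x_1x_2 + \tfrac{81}{16}x_1 + \tfrac{1}{84}x_2^{3} + \tfrac{85}{84}x_2^{2} - \tfrac{117}{7}x_2
  leading term x_1x_2: subtract (\tfrac{71}{1344}x_2)·f_1 from \tfrac{71}{112}x_1x_2 + \tfrac{81}{16}x_1 + \tfrac{1}{84}x_2^{3} + \tfrac{85}{84}x_2^{2} - \tfrac{117}{7}x_2 → \tfrac{81}{16}x_1 + \tfrac{1}{84}x_2^{3} + \tfrac{1289}{1344}x_2^{2} - \tfrac{25943}{1344}x_2
  leading term x_1: subtract (\tfrac{27}{64})·f_1 from \tfrac{81}{16}x_1 + \tfrac{1}{84}x_2^{3} + \tfrac{1289}{1344}x_2^{2} - \tfrac{25943}{1344}x_2 → \tfrac{1}{84}x_2^{3} + \tfrac{1289}{1344}x_2^{2} - \tfrac{13255}{672}x_2 - \tfrac{1323}{64}
  leading term x_2^{3}: subtract (-\tfrac{12}{19}x_2)·h_4 from \tfrac{1}{84}x_2^{3} + \tfrac{1289}{1344}x_2^{2} - \tfrac{13255}{672}x_2 - \tfrac{1323}{64} → -\tfrac{161}{1216}x_2^{2} - \tfrac{12649}{608}x_2 - \tfrac{1323}{64}
  leading term x_2^{2}: subtract (\tfrac{10143}{1444})·h_4 from -\tfrac{161}{1216}x_2^{2} - \tfrac{12649}{608}x_2 - \tfrac{1323}{64} → -\tfrac{25025}{2888}x_2 - \tfrac{25025}{2888}
  leading term x_2: subtract (\tfrac{66}{19})·h_5 from -\tfrac{25025}{2888}x_2 - \tfrac{25025}{2888} → 0
  remainder 0.

S(f_1,h_4): leading monomials are coprime, so the S-polynomial reduces to 0 (Buchberger's first criterion).
S(f_2,h_4): leading monomials are coprime, so the S-polynomial reduces to 0 (Buchberger's first criterion).
S(f_3,h_4): lcm = x_1x_2^{2}. S = -\tfrac{6911}{76}x_1x_2 - \tfrac{1723}{19}x_1 - x_2^{2} - 2x_2.
  leading term x_1x_2: subtract (-\tfrac{6911}{912}x_2)·f_1 from -\tfrac{6911}{76}x_1x_2 - \tfrac{1723}{19}x_1 - x_2^{2} - 2x_2 → -\tfrac{1723}{19}x_1 + \tfrac{5999}{912}x_2^{2} + \tfrac{336815}{912}x_2
  leading term x_1: subtract (-\tfrac{1723}{228})·f_1 from -\tfrac{1723}{19}x_1 + \tfrac{5999}{912}x_2^{2} + \tfrac{336815}{912}x_2 → \tfrac{5999}{912}x_2^{2} + \tfrac{114569}{304}x_2 + \tfrac{84427}{228}
  leading term x_2^{2}: subtract (-\tfrac{125979}{361})·h_4 from \tfrac{5999}{912}x_2^{2} + \tfrac{114569}{304}x_2 + \tfrac{84427}{228} → -\tfrac{3919825}{17328}x_2 - \tfrac{3919825}{17328}
  leading term x_2: subtract (\tfrac{1723}{19})·h_5 from -\tfrac{3919825}{17328}x_2 - \tfrac{3919825}{17328} → 0
  remainder 0.

S(f_1,h_5): leading monomials are coprime, so the S-polynomial reduces to 0 (Buchberger's first criterion).
S(f_2,h_5): leading monomials are coprime, so the S-polynomial reduces to 0 (Buchberger's first criterion).
S(f_3,h_5): lcm = x_1x_2. S = -\tfrac{1}{4}x_1 - x_2 - 2.
  leading term x_1: subtract (-\tfrac{1}{48})·f_1 from -\tfrac{1}{4}x_1 - x_2 - 2 → -\tfrac{47}{48}x_2 - \tfrac{47}{48}
  leading term x_2: subtract (\tfrac{893}{2275})·h_5 from -\tfrac{47}{48}x_2 - \tfrac{47}{48} → 0
  remainder 0.

S(h_4,h_5): lcm = x_2^{2}. S = \tfrac{1723}{19}x_2 + \tfrac{1723}{19}.
  leading term x_2: subtract (-\tfrac{82704}{2275})·h_5 from \tfrac{1723}{19}x_2 + \tfrac{1723}{19} → 0
  remainder 0.

Every S-polynomial of the final basis reduces to 0, so we have a Gröbner basis.
Inter-reduce: drop elements whose leading term is divisible by another's, tail-reduce, and make monic.
Reduced Gröbner basis: {x_1 + 4, x_2 + 1}.

From the last basis element, x_2 + 1 = 0, so x_2 takes values in {-1}. Each choice, substituted upward through the basis, yields the corresponding point(s) of the solution set.
  x_2 = -1: the earlier basis element becomes x_1 + 4 = 0, giving x_1 = -4 — point (-4, -1).
Each listed point satisfies every original equation (direct substitution).

{(-4, -1)}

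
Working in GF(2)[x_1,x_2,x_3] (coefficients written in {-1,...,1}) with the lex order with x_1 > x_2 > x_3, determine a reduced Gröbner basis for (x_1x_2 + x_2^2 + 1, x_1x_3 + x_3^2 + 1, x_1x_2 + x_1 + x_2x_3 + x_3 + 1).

G = {x_1 + 1, x_2 + x_3 + 1, x_3^2 + x_3 + 1}

Buchberger's algorithm terminates because the ascending chain of leading-term ideals stabilizes.

f_1 = x_1x_2 + x_2^2 + 1, LT = x_1x_2.
f_2 = x_1x_3 + x_3^2 + 1, LT = x_1x_3.
f_3 = x_1x_2 + x_1 + x_2x_3 + x_3 + 1, LT = x_1x_2.

S(f_1,f_2): lcm = x_1x_2x_3. S = x_2^2x_3 + x_2x_3^2 + x_2 + x_3.
  leading term x_2^2x_3: no divisor's leading term divides it; move x_2^2x_3 to the remainder.
  leading term x_2x_3^2: no divisor's leading term divides it; move x_2x_3^2 to the remainder.
  leading term x_2: no divisor's leading term divides it; move x_2 to the remainder.
  leading term x_3: no divisor's leading term divides it; move x_3 to the remainder.
  remainder x_2^2x_3 + x_2x_3^2 + x_2 + x_3 ≠ 0; add g_4 = x_2^2x_3 + x_2x_3^2 + x_2 + x_3 to the basis.

S(f_1,f_3): lcm = x_1x_2. S = x_1 + x_2^2 + x_2x_3 + x_3.
  leading term x_1: no divisor's leading term divides it; move x_1 to the remainder.
  leading term x_2^2: no divisor's leading term divides it; move x_2^2 to the remainder.
  leading term x_2x_3: no divisor's leading term divides it; move x_2x_3 to the remainder.
  leading term x_3: no divisor's leading term divides it; move x_3 to the remainder.
  remainder x_1 + x_2^2 + x_2x_3 + x_3 ≠ 0; add g_5 = x_1 + x_2^2 + x_2x_3 + x_3 to the basis.

S(f_2,f_3): lcm = x_1x_2x_3. S = x_1x_3 + x_2 + x_3^2 + x_3.
  leading term x_1x_3: subtract (1)·f_2 from x_1x_3 + x_2 + x_3^2 + x_3 → x_2 + x_3 + 1
  leading term x_2: no divisor's leading term divides it; move x_2 to the remainder.
  leading term x_3: no divisor's leading term divides it; move x_3 to the remainder.
  leading term 1: no divisor's leading term divides it; move 1 to the remainder.
  remainder x_2 + x_3 + 1 ≠ 0; add g_6 = x_2 + x_3 + 1 to the basis.

S(f_1,g_5): lcm = x_1x_2. S = x_2^3 + x_2^2x_3 + x_2^2 + x_2x_3 + 1.
  leading term x_2^3: subtract (x_2^2)·g_6 from x_2^3 + x_2^2x_3 + x_2^2 + x_2x_3 + 1 → x_2x_3 + 1
  leading term x_2x_3: subtract (x_3)·g_6 from x_2x_3 + 1 → x_3^2 + x_3 + 1
  leading term x_3^2: no divisor's leading term divides it; move x_3^2 to the remainder.
  leading term x_3: no divisor's leading term divides it; move x_3 to the remainder.
  leading term 1: no divisor's leading term divides it; move 1 to the remainder.
  remainder x_3^2 + x_3 + 1 ≠ 0; add g_7 = x_3^2 + x_3 + 1 to the basis.

The other S-polynomials (S(f_1,g_4), S(f_2,g_4), S(f_3,g_4), S(f_2,g_5), S(f_3,g_5), S(g_4,g_5), S(f_1,g_6), S(f_2,g_6), S(f_3,g_6), S(g_4,g_6), S(g_5,g_6), S(f_1,g_7), S(f_2,g_7), S(f_3,g_7), S(g_4,g_7), S(g_5,g_7), S(g_6,g_7)) all reduce to 0 modulo the current basis, so we have a Gröbner basis.
Inter-reduce: drop elements whose leading term is divisible by another's, tail-reduce, and make monic.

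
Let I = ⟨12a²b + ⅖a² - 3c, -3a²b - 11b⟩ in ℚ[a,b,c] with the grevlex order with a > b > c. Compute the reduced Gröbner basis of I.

f_1 = 12a²b + ⅖a² - 3c, LT = a²b.
f_2 = -3a²b - 11b, LT = a²b.

S(f_1,f_2): lcm = a²b. S = 1/30a² - 11/3b - ¼c.
  leading term a²: no divisor's leading term divides it; move 1/30a² to the remainder.
  leading term b: no divisor's leading term divides it; move -11/3b to the remainder.
  leading term c: no divisor's leading term divides it; move -¼c to the remainder.
  remainder 1/30a² - 11/3b - ¼c ≠ 0; add g_3 = 1/30a² - 11/3b - ¼c to the basis.

S(f_1,g_3): lcm = a²b. S = 1/30a² + 110b² + 15/2bc - ¼c.
  leading term a²: subtract (1)·g_3 from 1/30a² + 110b² + 15/2bc - ¼c → 110b² + 15/2bc + 11/3b
  leading term b²: no divisor's leading term divides it; move 110b² to the remainder.
  leading term bc: no divisor's leading term divides it; move 15/2bc to the remainder.
  leading term b: no divisor's leading term divides it; move 11/3b to the remainder.
  remainder 110b² + 15/2bc + 11/3b ≠ 0; add g_4 = 110b² + 15/2bc + 11/3b to the basis.

S(f_2,g_3): lcm = a²b. S = 110b² + 15/2bc + 11/3b.
  leading term b²: subtract (1)·g_4 from 110b² + 15/2bc + 11/3b → 0
  remainder 0.

S(f_1,g_4): lcm = a²b². S = -3/44a²bc - ¼bc.
  leading term a²bc: subtract (-1/176c)·f_1 from -3/44a²bc - ¼bc → 1/440a²c - ¼bc - 3/176c²
  leading term a²c: subtract (3/44c)·g_3 from 1/440a²c - ¼bc - 3/176c² → 0
  remainder 0.

S(f_2,g_4): lcm = a²b². S = -3/44a²bc - 1/30a²b + 11/3b².
  leading term a²bc: subtract (-1/176c)·f_1 from -3/44a²bc - 1/30a²b + 11/3b² → -1/30a²b + 1/440a²c + 11/3b² - 3/176c²
  leading term a²b: subtract (-1/360)·f_1 from -1/30a²b + 1/440a²c + 11/3b² - 3/176c² → 1/440a²c + 1/900a² + 11/3b² - 3/176c² - 1/120c
  leading term a²c: subtract (3/44c)·g_3 from 1/440a²c + 1/900a² + 11/3b² - 3/176c² - 1/120c → 1/900a² + 11/3b² + ¼bc - 1/120c
  leading term a²: subtract (1/30)·g_3 from 1/900a² + 11/3b² + ¼bc - 1/120c → 11/3b² + ¼bc + 11/90b
  leading term b²: subtract (1/30)·g_4 from 11/3b² + ¼bc + 11/90b → 0
  remainder 0.

S(g_3,g_4): leading monomials are coprime, so the S-polynomial reduces to 0 (Buchberger's first criterion).
Every S-polynomial of the final basis reduces to 0, so we have a Gröbner basis.
Inter-reduce: drop elements whose leading term is divisible by another's, tail-reduce, and make monic.

G = {a² - 110b - 15/2c, b² + 3/44bc + 1/30b}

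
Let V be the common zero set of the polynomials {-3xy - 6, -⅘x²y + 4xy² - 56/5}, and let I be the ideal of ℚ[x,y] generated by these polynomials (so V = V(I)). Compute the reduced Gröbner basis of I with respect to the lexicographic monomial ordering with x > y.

f_1 = -3xy - 6, LT = xy.
f_2 = -⅘x²y + 4xy² - 56/5, LT = x²y.

S(f_1,f_2): lcm = x²y. S = 5xy² + 2x - 14.
  leading term xy²: subtract (-5/3y)·f_1 from 5xy² + 2x - 14 → 2x - 10y - 14
  leading term x: no divisor's leading term divides it; move 2x to the remainder.
  leading term y: no divisor's leading term divides it; move -10y to the remainder.
  leading term 1: no divisor's leading term divides it; move -14 to the remainder.
  remainder 2x - 10y - 14 ≠ 0; add g_3 = 2x - 10y - 14 to the basis.

S(f_1,g_3): lcm = xy. S = 5y² + 7y + 2.
  leading term y²: no divisor's leading term divides it; move 5y² to the remainder.
  leading term y: no divisor's leading term divides it; move 7y to the remainder.
  leading term 1: no divisor's leading term divides it; move 2 to the remainder.
  remainder 5y² + 7y + 2 ≠ 0; add g_4 = 5y² + 7y + 2 to the basis.

The other S-polynomials (S(f_2,g_3), S(f_1,g_4), S(f_2,g_4), S(g_3,g_4)) all reduce to 0 modulo the current basis, so we have a Gröbner basis.
Inter-reduce: drop elements whose leading term is divisible by another's, tail-reduce, and make monic.

G = {x - 5y - 7, y² + 7/5y + ⅖}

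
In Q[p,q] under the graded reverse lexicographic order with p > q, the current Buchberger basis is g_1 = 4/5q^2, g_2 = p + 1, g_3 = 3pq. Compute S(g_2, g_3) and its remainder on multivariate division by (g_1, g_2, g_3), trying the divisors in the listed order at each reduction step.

lcm(LM(g_2), LM(g_3)) = pq.
S = (lcm/LT(g_2))·g_2 − (lcm/LT(g_3))·g_3 = q.
Reduce S modulo (g_1, g_2, g_3) in that order:
  leading term q: no divisor's leading term divides it; move q to the remainder.
The remainder q is nonzero, so it would be added as the next basis element.

S(g_2, g_3) = q; remainder on division = q.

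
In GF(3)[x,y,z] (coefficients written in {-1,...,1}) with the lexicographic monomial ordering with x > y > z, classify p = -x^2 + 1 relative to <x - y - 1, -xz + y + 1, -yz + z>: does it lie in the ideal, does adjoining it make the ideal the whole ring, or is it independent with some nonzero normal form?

First compute the reduced Gröbner basis of I by Buchberger's algorithm.
f_1 = x - y - 1, LT = x.
f_2 = -xz + y + 1, LT = xz.
f_3 = -yz + z, LT = yz.

S(f_1,f_2): lcm = xz. S = -yz + y - z + 1.
  leading term yz: subtract (1)·f_3 from -yz + y - z + 1 → y + z + 1
  leading term y: no divisor's leading term divides it; move y to the remainder.
  leading term z: no divisor's leading term divides it; move z to the remainder.
  leading term 1: no divisor's leading term divides it; move 1 to the remainder.
  remainder y + z + 1 ≠ 0; add h_4 = y + z + 1 to the basis.

S(f_3,h_4): lcm = yz. S = -z^2 + z.
  leading term z^2: no divisor's leading term divides it; move -z^2 to the remainder.
  leading term z: no divisor's leading term divides it; move z to the remainder.
  remainder -z^2 + z ≠ 0; add h_5 = -z^2 + z to the basis.

The other S-polynomials (S(f_1,f_3), S(f_2,f_3), S(f_1,h_4), S(f_2,h_4), S(f_1,h_5), S(f_2,h_5), S(f_3,h_5), S(h_4,h_5)) all reduce to 0 modulo the current basis, so we have a Gröbner basis.
Inter-reduce: drop elements whose leading term is divisible by another's, tail-reduce, and make monic.
Reduced Gröbner basis: {x + z, y + z + 1, z^2 - z}.
Label its elements g_1 = x + z, g_2 = y + z + 1, g_3 = z^2 - z.

Reduce p = -x^2 + 1 modulo G:
  leading term x^2: subtract (-x)·g_1 from -x^2 + 1 → xz + 1
  leading term xz: subtract (z)·g_1 from xz + 1 → -z^2 + 1
  leading term z^2: subtract (-1)·g_3 from -z^2 + 1 → -z + 1
  leading term z: no divisor's leading term divides it; move -z to the remainder.
  leading term 1: no divisor's leading term divides it; move 1 to the remainder.
  normal form = -z + 1.
The normal form is nonzero, so p ∉ I. Since p minus its normal form lies in I, I + (p) = I + (r) where r = -z + 1; decide whether this ideal is the whole ring.
Run Buchberger on G together with r (pairs among the g_i already reduce to 0 since G is a Gröbner basis):
g_1 = x + z, LT = x.
g_2 = y + z + 1, LT = y.
g_3 = z^2 - z, LT = z^2.
r = -z + 1, LT = z.

The S-polynomials (S(g_1,g_2), S(g_1,g_3), S(g_1,r), S(g_2,g_3), S(g_2,r), S(g_3,r)) all reduce to 0 modulo the current basis, so we have a Gröbner basis.
Inter-reduce: drop elements whose leading term is divisible by another's, tail-reduce, and make monic.
Reduced Gröbner basis: {x + 1, y - 1, z - 1}.
The reduced Gröbner basis of I + (p) is {x + 1, y - 1, z - 1} ≠ {1}, a proper ideal, so the enlarged system stays consistent: p is independent of I, with normal form -z + 1.

-x^2 + 1 is independent of I; its normal form modulo I is -z + 1.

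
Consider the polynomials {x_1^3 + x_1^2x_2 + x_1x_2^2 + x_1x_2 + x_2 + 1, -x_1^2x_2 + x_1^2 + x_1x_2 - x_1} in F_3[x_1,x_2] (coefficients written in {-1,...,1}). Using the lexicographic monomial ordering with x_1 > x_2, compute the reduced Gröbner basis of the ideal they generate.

G = {x_1^3 + x_1^2 - x_1x_2 + x_2^2 + x_2, x_1^2x_2 - x_1^2 - x_1x_2 + x_1, x_1x_2^2 - x_1 - x_2^2 + 1, x_2^3 - x_2^2 - x_2 + 1}

The reduced Gröbner basis is the canonical form of the ideal for this ordering.

f_1 = x_1^3 + x_1^2x_2 + x_1x_2^2 + x_1x_2 + x_2 + 1, LT = x_1^3.
f_2 = -x_1^2x_2 + x_1^2 + x_1x_2 - x_1, LT = x_1^2x_2.

S(f_1,f_2): lcm = x_1^3x_2. S = x_1^3 + x_1^2x_2^2 + x_1^2x_2 - x_1^2 + x_1x_2^3 + x_1x_2^2 + x_2^2 + x_2.
  leading term x_1^3: subtract (1)·f_1 from x_1^3 + x_1^2x_2^2 + x_1^2x_2 - x_1^2 + x_1x_2^3 + x_1x_2^2 + x_2^2 + x_2 → x_1^2x_2^2 - x_1^2 + x_1x_2^3 - x_1x_2 + x_2^2 - 1
  leading term x_1^2x_2^2: subtract (-x_2)·f_2 from x_1^2x_2^2 - x_1^2 + x_1x_2^3 - x_1x_2 + x_2^2 - 1 → x_1^2x_2 - x_1^2 + x_1x_2^3 + x_1x_2^2 + x_1x_2 + x_2^2 - 1
  leading term x_1^2x_2: subtract (-1)·f_2 from x_1^2x_2 - x_1^2 + x_1x_2^3 + x_1x_2^2 + x_1x_2 + x_2^2 - 1 → x_1x_2^3 + x_1x_2^2 - x_1x_2 - x_1 + x_2^2 - 1
  leading term x_1x_2^3: no divisor's leading term divides it; move x_1x_2^3 to the remainder.
  leading term x_1x_2^2: no divisor's leading term divides it; move x_1x_2^2 to the remainder.
  leading term x_1x_2: no divisor's leading term divides it; move -x_1x_2 to the remainder.
  leading term x_1: no divisor's leading term divides it; move -x_1 to the remainder.
  leading term x_2^2: no divisor's leading term divides it; move x_2^2 to the remainder.
  leading term 1: no divisor's leading term divides it; move -1 to the remainder.
  remainder x_1x_2^3 + x_1x_2^2 - x_1x_2 - x_1 + x_2^2 - 1 ≠ 0; add g_3 = x_1x_2^3 + x_1x_2^2 - x_1x_2 - x_1 + x_2^2 - 1 to the basis.

S(f_1,g_3): lcm = x_1^3x_2^3. S = -x_1^3x_2^2 + x_1^3x_2 + x_1^3 + x_1^2x_2^4 - x_1^2x_2^2 + x_1^2 + x_1x_2^5 + x_1x_2^4 + x_2^4 + x_2^3.
  leading term x_1^3x_2^2: subtract (-x_2^2)·f_1 from -x_1^3x_2^2 + x_1^3x_2 + x_1^3 + x_1^2x_2^4 - x_1^2x_2^2 + x_1^2 + x_1x_2^5 + x_1x_2^4 + x_2^4 + x_2^3 → x_1^3x_2 + x_1^3 + x_1^2x_2^4 + x_1^2x_2^3 - x_1^2x_2^2 + x_1^2 + x_1x_2^5 - x_1x_2^4 + x_1x_2^3 + x_2^4 - x_2^3 + x_2^2
  leading term x_1^3x_2: subtract (x_2)·f_1 from x_1^3x_2 + x_1^3 + x_1^2x_2^4 + x_1^2x_2^3 - x_1^2x_2^2 + x_1^2 + x_1x_2^5 - x_1x_2^4 + x_1x_2^3 + x_2^4 - x_2^3 + x_2^2 → x_1^3 + x_1^2x_2^4 + x_1^2x_2^3 + x_1^2x_2^2 + x_1^2 + x_1x_2^5 - x_1x_2^4 - x_1x_2^2 + x_2^4 - x_2^3 - x_2
  leading term x_1^3: subtract (1)·f_1 from x_1^3 + x_1^2x_2^4 + x_1^2x_2^3 + x_1^2x_2^2 + x_1^2 + x_1x_2^5 - x_1x_2^4 - x_1x_2^2 + x_2^4 - x_2^3 - x_2 → x_1^2x_2^4 + x_1^2x_2^3 + x_1^2x_2^2 - x_1^2x_2 + x_1^2 + x_1x_2^5 - x_1x_2^4 + x_1x_2^2 - x_1x_2 + x_2^4 - x_2^3 + x_2 - 1
  leading term x_1^2x_2^4: subtract (-x_2^3)·f_2 from x_1^2x_2^4 + x_1^2x_2^3 + x_1^2x_2^2 - x_1^2x_2 + x_1^2 + x_1x_2^5 - x_1x_2^4 + x_1x_2^2 - x_1x_2 + x_2^4 - x_2^3 + x_2 - 1 → -x_1^2x_2^3 + x_1^2x_2^2 - x_1^2x_2 + x_1^2 + x_1x_2^5 - x_1x_2^3 + x_1x_2^2 - x_1x_2 + x_2^4 - x_2^3 + x_2 - 1
  leading term x_1^2x_2^3: subtract (x_2^2)·f_2 from -x_1^2x_2^3 + x_1^2x_2^2 - x_1^2x_2 + x_1^2 + x_1x_2^5 - x_1x_2^3 + x_1x_2^2 - x_1x_2 + x_2^4 - x_2^3 + x_2 - 1 → -x_1^2x_2 + x_1^2 + x_1x_2^5 + x_1x_2^3 - x_1x_2^2 - x_1x_2 + x_2^4 - x_2^3 + x_2 - 1
  leading term x_1^2x_2: subtract (1)·f_2 from -x_1^2x_2 + x_1^2 + x_1x_2^5 + x_1x_2^3 - x_1x_2^2 - x_1x_2 + x_2^4 - x_2^3 + x_2 - 1 → x_1x_2^5 + x_1x_2^3 - x_1x_2^2 + x_1x_2 + x_1 + x_2^4 - x_2^3 + x_2 - 1
  leading term x_1x_2^5: subtract (x_2^2)·g_3 from x_1x_2^5 + x_1x_2^3 - x_1x_2^2 + x_1x_2 + x_1 + x_2^4 - x_2^3 + x_2 - 1 → -x_1x_2^4 - x_1x_2^3 + x_1x_2 + x_1 - x_2^3 + x_2^2 + x_2 - 1
  leading term x_1x_2^4: subtract (-x_2)·g_3 from -x_1x_2^4 - x_1x_2^3 + x_1x_2 + x_1 - x_2^3 + x_2^2 + x_2 - 1 → -x_1x_2^2 + x_1 + x_2^2 - 1
  leading term x_1x_2^2: no divisor's leading term divides it; move -x_1x_2^2 to the remainder.
  leading term x_1: no divisor's leading term divides it; move x_1 to the remainder.
  leading term x_2^2: no divisor's leading term divides it; move x_2^2 to the remainder.
  leading term 1: no divisor's leading term divides it; move -1 to the remainder.
  remainder -x_1x_2^2 + x_1 + x_2^2 - 1 ≠ 0; add g_4 = -x_1x_2^2 + x_1 + x_2^2 - 1 to the basis.

S(g_3,g_4): lcm = x_1x_2^3. S = x_1x_2^2 - x_1 + x_2^3 + x_2^2 - x_2 - 1.
  leading term x_1x_2^2: subtract (-1)·g_4 from x_1x_2^2 - x_1 + x_2^3 + x_2^2 - x_2 - 1 → x_2^3 - x_2^2 - x_2 + 1
  leading term x_2^3: no divisor's leading term divides it; move x_2^3 to the remainder.
  leading term x_2^2: no divisor's leading term divides it; move -x_2^2 to the remainder.
  leading term x_2: no divisor's leading term divides it; move -x_2 to the remainder.
  leading term 1: no divisor's leading term divides it; move 1 to the remainder.
  remainder x_2^3 - x_2^2 - x_2 + 1 ≠ 0; add g_5 = x_2^3 - x_2^2 - x_2 + 1 to the basis.

The other S-polynomials (S(f_2,g_3), S(f_1,g_4), S(f_2,g_4), S(f_1,g_5), S(f_2,g_5), S(g_3,g_5), S(g_4,g_5)) all reduce to 0 modulo the current basis, so we have a Gröbner basis.
Inter-reduce: drop elements whose leading term is divisible by another's, tail-reduce, and make monic.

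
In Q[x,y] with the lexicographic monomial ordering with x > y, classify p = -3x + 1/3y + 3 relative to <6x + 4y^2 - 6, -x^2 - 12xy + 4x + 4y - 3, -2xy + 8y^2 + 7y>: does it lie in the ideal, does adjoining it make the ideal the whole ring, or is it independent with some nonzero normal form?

-3x + 1/3y + 3 lies in I (it reduces to 0).

First compute the reduced Gröbner basis of I by Buchberger's algorithm.
f_1 = 6x + 4y^2 - 6, LT = x.
f_2 = -x^2 - 12xy + 4x + 4y - 3, LT = x^2.
f_3 = -2xy + 8y^2 + 7y, LT = xy.

S(f_1,f_2): lcm = x^2. S = 2/3xy^2 - 12xy + 3x + 4y - 3.
  leading term xy^2: subtract (1/9y^2)·f_1 from 2/3xy^2 - 12xy + 3x + 4y - 3 → -12xy + 3x - 4/9y^4 + 2/3y^2 + 4y - 3
  leading term xy: subtract (-2y)·f_1 from -12xy + 3x - 4/9y^4 + 2/3y^2 + 4y - 3 → 3x - 4/9y^4 + 8y^3 + 2/3y^2 - 8y - 3
  leading term x: subtract (1/2)·f_1 from 3x - 4/9y^4 + 8y^3 + 2/3y^2 - 8y - 3 → -4/9y^4 + 8y^3 - 4/3y^2 - 8y
  leading term y^4: no divisor's leading term divides it; move -4/9y^4 to the remainder.
  leading term y^3: no divisor's leading term divides it; move 8y^3 to the remainder.
  leading term y^2: no divisor's leading term divides it; move -4/3y^2 to the remainder.
  leading term y: no divisor's leading term divides it; move -8y to the remainder.
  remainder -4/9y^4 + 8y^3 - 4/3y^2 - 8y ≠ 0; add h_4 = -4/9y^4 + 8y^3 - 4/3y^2 - 8y to the basis.

S(f_1,f_3): lcm = xy. S = 2/3y^3 + 4y^2 + 5/2y.
  leading term y^3: no divisor's leading term divides it; move 2/3y^3 to the remainder.
  leading term y^2: no divisor's leading term divides it; move 4y^2 to the remainder.
  leading term y: no divisor's leading term divides it; move 5/2y to the remainder.
  remainder 2/3y^3 + 4y^2 + 5/2y ≠ 0; add h_5 = 2/3y^3 + 4y^2 + 5/2y to the basis.

S(f_2,f_3): lcm = x^2y. S = 16xy^2 - 1/2xy - 4y^2 + 3y.
  leading term xy^2: subtract (8/3y^2)·f_1 from 16xy^2 - 1/2xy - 4y^2 + 3y → -1/2xy - 32/3y^4 + 12y^2 + 3y
  leading term xy: subtract (-1/12y)·f_1 from -1/2xy - 32/3y^4 + 12y^2 + 3y → -32/3y^4 + 1/3y^3 + 12y^2 + 5/2y
  leading term y^4: subtract (24)·h_4 from -32/3y^4 + 1/3y^3 + 12y^2 + 5/2y → -575/3y^3 + 44y^2 + 389/2y
  leading term y^3: subtract (-575/2)·h_5 from -575/3y^3 + 44y^2 + 389/2y → 1194y^2 + 3653/4y
  leading term y^2: no divisor's leading term divides it; move 1194y^2 to the remainder.
  leading term y: no divisor's leading term divides it; move 3653/4y to the remainder.
  remainder 1194y^2 + 3653/4y ≠ 0; add h_6 = 1194y^2 + 3653/4y to the basis.

S(f_3,h_4): lcm = xy^4. S = 18xy^3 - 3xy^2 - 18xy - 4y^5 - 7/2y^4.
  leading term xy^3: subtract (3y^3)·f_1 from 18xy^3 - 3xy^2 - 18xy - 4y^5 - 7/2y^4 → -3xy^2 - 18xy - 16y^5 - 7/2y^4 + 18y^3
  leading term xy^2: subtract (-1/2y^2)·f_1 from -3xy^2 - 18xy - 16y^5 - 7/2y^4 + 18y^3 → -18xy - 16y^5 - 3/2y^4 + 18y^3 - 3y^2
  leading term xy: subtract (-3y)·f_1 from -18xy - 16y^5 - 3/2y^4 + 18y^3 - 3y^2 → -16y^5 - 3/2y^4 + 30y^3 - 3y^2 - 18y
  leading term y^5: subtract (36y)·h_4 from -16y^5 - 3/2y^4 + 30y^3 - 3y^2 - 18y → -579/2y^4 + 78y^3 + 285y^2 - 18y
  leading term y^4: subtract (5211/8)·h_4 from -579/2y^4 + 78y^3 + 285y^2 - 18y → -5133y^3 + 2307/2y^2 + 5193y
  leading term y^3: subtract (-15399/2)·h_5 from -5133y^3 + 2307/2y^2 + 5193y → 63903/2y^2 + 97767/4y
  leading term y^2: subtract (21301/796)·h_6 from 63903/2y^2 + 97767/4y → 9979/3184y
  leading term y: no divisor's leading term divides it; move 9979/3184y to the remainder.
  remainder 9979/3184y ≠ 0; add h_7 = 9979/3184y to the basis.

The other S-polynomials (S(f_1,h_4), S(f_2,h_4), S(f_1,h_5), S(f_2,h_5), S(f_3,h_5), S(h_4,h_5), S(f_1,h_6), S(f_2,h_6), S(f_3,h_6), S(h_4,h_6), S(h_5,h_6), S(f_1,h_7), S(f_2,h_7), S(f_3,h_7), S(h_4,h_7), S(h_5,h_7), S(h_6,h_7)) all reduce to 0 modulo the current basis, so we have a Gröbner basis.
Inter-reduce: drop elements whose leading term is divisible by another's, tail-reduce, and make monic.
Reduced Gröbner basis: {x - 1, y}.
Label its elements g_1 = x - 1, g_2 = y.

Reduce p = -3x + 1/3y + 3 modulo G:
  leading term x: subtract (-3)·g_1 from -3x + 1/3y + 3 → 1/3y
  leading term y: subtract (1/3)·g_2 from 1/3y → 0
  normal form = 0.
Since the normal form is 0, p ∈ I.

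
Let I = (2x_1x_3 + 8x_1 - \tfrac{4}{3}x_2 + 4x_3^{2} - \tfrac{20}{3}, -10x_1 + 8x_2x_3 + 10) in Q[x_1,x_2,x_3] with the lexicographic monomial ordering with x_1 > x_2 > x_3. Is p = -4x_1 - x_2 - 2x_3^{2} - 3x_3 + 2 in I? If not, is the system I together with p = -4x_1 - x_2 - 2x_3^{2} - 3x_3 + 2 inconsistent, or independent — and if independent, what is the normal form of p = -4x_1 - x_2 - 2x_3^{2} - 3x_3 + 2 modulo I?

First compute the reduced Gröbner basis of I by Buchberger's algorithm.
f_1 = 2x_1x_3 + 8x_1 - \tfrac{4}{3}x_2 + 4x_3^{2} - \tfrac{20}{3}, LT = x_1x_3.
f_2 = -10x_1 + 8x_2x_3 + 10, LT = x_1.

S(f_1,f_2): lcm = x_1x_3. S = 4x_1 + \tfrac{4}{5}x_2x_3^{2} - \tfrac{2}{3}x_2 + 2x_3^{2} + x_3 - \tfrac{10}{3}.
  reduce S modulo (f_1, f_2):
  remainder \tfrac{4}{5}x_2x_3^{2} + \tfrac{16}{5}x_2x_3 - \tfrac{2}{3}x_2 + 2x_3^{2} + x_3 + \tfrac{2}{3} ≠ 0; add h_3 = \tfrac{4}{5}x_2x_3^{2} + \tfrac{16}{5}x_2x_3 - \tfrac{2}{3}x_2 + 2x_3^{2} + x_3 + \tfrac{2}{3} to the basis.

The other S-polynomials (S(f_1,h_3), S(f_2,h_3)) all reduce to 0 modulo the current basis, so we have a Gröbner basis.
Inter-reduce: drop elements whose leading term is divisible by another's, tail-reduce, and make monic.
Reduced Gröbner basis: {x_1 - \tfrac{4}{5}x_2x_3 - 1, x_2x_3^{2} + 4x_2x_3 - \tfrac{5}{6}x_2 + \tfrac{5}{2}x_3^{2} + \tfrac{5}{4}x_3 + \tfrac{5}{6}}.
Label its elements g_1 = x_1 - \tfrac{4}{5}x_2x_3 - 1, g_2 = x_2x_3^{2} + 4x_2x_3 - \tfrac{5}{6}x_2 + \tfrac{5}{2}x_3^{2} + \tfrac{5}{4}x_3 + \tfrac{5}{6}.

Reduce p = -4x_1 - x_2 - 2x_3^{2} - 3x_3 + 2 modulo G:
  leading term x_1: subtract (-4)·g_1 from -4x_1 - x_2 - 2x_3^{2} - 3x_3 + 2 → -\tfrac{16}{5}x_2x_3 - x_2 - 2x_3^{2} - 3x_3 - 2
  leading term x_2x_3: no divisor's leading term divides it; move -\tfrac{16}{5}x_2x_3 to the remainder.
  leading term x_2: no divisor's leading term divides it; move -x_2 to the remainder.
  leading term x_3^{2}: no divisor's leading term divides it; move -2x_3^{2} to the remainder.
  leading term x_3: no divisor's leading term divides it; move -3x_3 to the remainder.
  leading term 1: no divisor's leading term divides it; move -2 to the remainder.
  normal form = -\tfrac{16}{5}x_2x_3 - x_2 - 2x_3^{2} - 3x_3 - 2.
The normal form is nonzero, so p ∉ I. Since p minus its normal form lies in I, I + (p) = I + (r) where r = -\tfrac{16}{5}x_2x_3 - x_2 - 2x_3^{2} - 3x_3 - 2; decide whether this ideal is the whole ring.
Run Buchberger on G together with r (pairs among the g_i already reduce to 0 since G is a Gröbner basis):
g_1 = x_1 - \tfrac{4}{5}x_2x_3 - 1, LT = x_1.
g_2 = x_2x_3^{2} + 4x_2x_3 - \tfrac{5}{6}x_2 + \tfrac{5}{2}x_3^{2} + \tfrac{5}{4}x_3 + \tfrac{5}{6}, LT = x_2x_3^{2}.
r = -\tfrac{16}{5}x_2x_3 - x_2 - 2x_3^{2} - 3x_3 - 2, LT = x_2x_3.

S(g_2,r): lcm = x_2x_3^{2}. S = \tfrac{59}{16}x_2x_3 - \tfrac{5}{6}x_2 - \tfrac{5}{8}x_3^{3} + \tfrac{25}{16}x_3^{2} + \tfrac{5}{8}x_3 + \tfrac{5}{6}.
  reduce S modulo (g_1, g_2, r):
  remainder -\tfrac{1525}{768}x_2 - \tfrac{5}{8}x_3^{3} - \tfrac{95}{128}x_3^{2} - \tfrac{725}{256}x_3 - \tfrac{565}{384} ≠ 0; add m_4 = -\tfrac{1525}{768}x_2 - \tfrac{5}{8}x_3^{3} - \tfrac{95}{128}x_3^{2} - \tfrac{725}{256}x_3 - \tfrac{565}{384} to the basis.

S(g_2,m_4): lcm = x_2x_3^{2}. S = 4x_2x_3 - \tfrac{5}{6}x_2 - \tfrac{96}{305}x_3^{5} - \tfrac{114}{305}x_3^{4} - \tfrac{87}{61}x_3^{3} + \tfrac{1073}{610}x_3^{2} + \tfrac{5}{4}x_3 + \tfrac{5}{6}.
  reduce S modulo (g_1, g_2, r, m_4):
  remainder -\tfrac{96}{305}x_3^{5} - \tfrac{114}{305}x_3^{4} - \tfrac{47}{61}x_3^{3} + \tfrac{23}{610}x_3^{2} + \tfrac{115}{244}x_3 - \tfrac{15}{122} ≠ 0; add m_5 = -\tfrac{96}{305}x_3^{5} - \tfrac{114}{305}x_3^{4} - \tfrac{47}{61}x_3^{3} + \tfrac{23}{610}x_3^{2} + \tfrac{115}{244}x_3 - \tfrac{15}{122} to the basis.

S(r,m_4): lcm = x_2x_3. S = \tfrac{5}{16}x_2 - \tfrac{96}{305}x_3^{4} - \tfrac{114}{305}x_3^{3} - \tfrac{391}{488}x_3^{2} + \tfrac{959}{4880}x_3 + \tfrac{5}{8}.
  reduce S modulo (g_1, g_2, r, m_4, m_5):
  remainder -\tfrac{96}{305}x_3^{4} - \tfrac{144}{305}x_3^{3} - \tfrac{56}{61}x_3^{2} - \tfrac{76}{305}x_3 + \tfrac{24}{61} ≠ 0; add m_6 = -\tfrac{96}{305}x_3^{4} - \tfrac{144}{305}x_3^{3} - \tfrac{56}{61}x_3^{2} - \tfrac{76}{305}x_3 + \tfrac{24}{61} to the basis.

The other S-polynomials (S(g_1,g_2), S(g_1,r), S(g_1,m_4), S(g_1,m_5), S(g_2,m_5), S(r,m_5), S(m_4,m_5), S(g_1,m_6), S(g_2,m_6), S(r,m_6), S(m_4,m_6), S(m_5,m_6)) all reduce to 0 modulo the current basis, so we have a Gröbner basis.
Inter-reduce: drop elements whose leading term is divisible by another's, tail-reduce, and make monic.
Reduced Gröbner basis: {x_1 - \tfrac{24}{305}x_3^{3} + \tfrac{124}{305}x_3^{2} + \tfrac{24}{61}x_3 - \tfrac{209}{305}, x_2 + \tfrac{96}{305}x_3^{3} + \tfrac{114}{305}x_3^{2} + \tfrac{87}{61}x_3 + \tfrac{226}{305}, x_3^{4} + \tfrac{3}{2}x_3^{3} + \tfrac{35}{12}x_3^{2} + \tfrac{19}{24}x_3 - \tfrac{5}{4}}.
The reduced Gröbner basis of I + (p) is {x_1 - \tfrac{24}{305}x_3^{3} + \tfrac{124}{305}x_3^{2} + \tfrac{24}{61}x_3 - \tfrac{209}{305}, x_2 + \tfrac{96}{305}x_3^{3} + \tfrac{114}{305}x_3^{2} + \tfrac{87}{61}x_3 + \tfrac{226}{305}, x_3^{4} + \tfrac{3}{2}x_3^{3} + \tfrac{35}{12}x_3^{2} + \tfrac{19}{24}x_3 - \tfrac{5}{4}} ≠ {1}, a proper ideal, so the enlarged system stays consistent: p is independent of I, with normal form -\tfrac{16}{5}x_2x_3 - x_2 - 2x_3^{2} - 3x_3 - 2.

-4x_1 - x_2 - 2x_3^{2} - 3x_3 + 2 is independent of I; its normal form modulo I is -\tfrac{16}{5}x_2x_3 - x_2 - 2x_3^{2} - 3x_3 - 2.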